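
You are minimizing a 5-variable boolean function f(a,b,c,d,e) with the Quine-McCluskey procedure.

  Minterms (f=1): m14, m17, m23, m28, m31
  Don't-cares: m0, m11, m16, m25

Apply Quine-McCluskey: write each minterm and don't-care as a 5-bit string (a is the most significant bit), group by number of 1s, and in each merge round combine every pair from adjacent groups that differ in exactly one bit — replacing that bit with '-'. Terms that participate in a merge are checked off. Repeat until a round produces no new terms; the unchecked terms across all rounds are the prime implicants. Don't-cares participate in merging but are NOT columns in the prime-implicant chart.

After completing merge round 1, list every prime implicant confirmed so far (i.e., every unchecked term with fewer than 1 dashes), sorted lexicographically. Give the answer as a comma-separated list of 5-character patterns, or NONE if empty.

01011, 01110, 11100

[col 0] 00000*, 01011, 01110, 10000*, 10001*, 10111*, 11001*, 11100, 11111*
[col 1] -0000, 1-001, 1-111, 1000-
Prime implicants: -0000, 01011, 01110, 1-001, 1-111, 1000-, 11100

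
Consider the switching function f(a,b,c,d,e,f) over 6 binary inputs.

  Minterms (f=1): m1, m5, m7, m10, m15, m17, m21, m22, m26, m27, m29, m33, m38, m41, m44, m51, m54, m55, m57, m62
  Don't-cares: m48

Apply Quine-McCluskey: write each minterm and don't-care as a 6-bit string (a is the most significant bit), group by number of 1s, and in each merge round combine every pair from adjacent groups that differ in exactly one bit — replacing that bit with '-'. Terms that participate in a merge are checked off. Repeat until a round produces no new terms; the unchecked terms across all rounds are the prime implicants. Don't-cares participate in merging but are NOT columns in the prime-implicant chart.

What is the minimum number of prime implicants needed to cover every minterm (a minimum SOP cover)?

size-2^0 implicants → 000001(✓)  000101(✓)  000111(✓)  001010(✓)  001111(✓)  010001(✓)  010101(✓)  010110(✓)  011010(✓)  011011(✓)  011101(✓)  100001(✓)  100110(✓)  101001(✓)  101100  110000  110011(✓)  110110(✓)  110111(✓)  111001(✓)  111110(✓)
size-2^1 implicants → -00001  -10110  0-0001(✓)  0-0101(✓)  0-1010  00-111  000-01(✓)  0001-1  01-101  010-01(✓)  01101-  1-0110  1-1001  10-001  11-110  110-11  11011-
size-2^2 implicants → 0-0-01
Unchecked terms (primes): -00001, -10110, 0-0-01, 0-1010, 00-111, 0001-1, 01-101, 01101-, 1-0110, 1-1001, 10-001, 101100, 11-110, 110-11, 110000, 11011-
Minterm coverage:
  m1 ⊆ -00001,0-0-01
  m5 ⊆ 0-0-01,0001-1
  m7 ⊆ 00-111,0001-1
  m10 ⊆ 0-1010 [E]
  m15 ⊆ 00-111 [E]
  m17 ⊆ 0-0-01 [E]
  m21 ⊆ 0-0-01,01-101
  m22 ⊆ -10110 [E]
  m26 ⊆ 0-1010,01101-
  m27 ⊆ 01101- [E]
  m29 ⊆ 01-101 [E]
  m33 ⊆ -00001,10-001
  m38 ⊆ 1-0110 [E]
  m41 ⊆ 1-1001,10-001
  m44 ⊆ 101100 [E]
  m51 ⊆ 110-11 [E]
  m54 ⊆ -10110,1-0110,11-110,11011-
  m55 ⊆ 110-11,11011-
  m57 ⊆ 1-1001 [E]
  m62 ⊆ 11-110 [E]
E = {-10110, 0-0-01, 0-1010, 00-111, 01-101, 01101-, 1-0110, 1-1001, 101100, 11-110, 110-11}
Petrick residual → -00001
Cover = b'c'd'e'f + bc'def' + a'c'e'f + a'cd'ef' + a'b'def + a'bde'f + a'bcd'e + ac'def' + acd'e'f + ab'cde'f' + abdef' + abc'ef  |cover|=12

12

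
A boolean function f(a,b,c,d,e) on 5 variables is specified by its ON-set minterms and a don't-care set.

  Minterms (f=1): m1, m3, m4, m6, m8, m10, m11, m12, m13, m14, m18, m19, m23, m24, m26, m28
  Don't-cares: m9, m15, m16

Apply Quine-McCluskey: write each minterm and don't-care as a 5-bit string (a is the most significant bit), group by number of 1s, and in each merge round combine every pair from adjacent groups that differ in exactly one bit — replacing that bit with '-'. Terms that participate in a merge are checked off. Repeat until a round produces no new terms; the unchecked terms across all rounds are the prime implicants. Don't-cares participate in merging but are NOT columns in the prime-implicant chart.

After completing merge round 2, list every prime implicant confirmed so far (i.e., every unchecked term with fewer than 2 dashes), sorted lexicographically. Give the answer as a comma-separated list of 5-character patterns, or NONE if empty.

[col 0] 00001*, 00011*, 00100*, 00110*, 01000*, 01001*, 01010*, 01011*, 01100*, 01101*, 01110*, 01111*, 10000*, 10010*, 10011*, 10111*, 11000*, 11010*, 11100*
[col 1] -0011, -1000*, -1010*, -1100*, 0-001*, 0-011*, 0-100*, 0-110*, 000-1*, 001-0*, 01-00*, 01-01*, 01-10*, 01-11*, 010-0*, 010-1*, 0100-*, 0101-*, 011-0*, 011-1*, 0110-*, 0111-*, 1-000*, 1-010*, 10-11, 100-0*, 1001-, 11-00*, 110-0*
[col 2] -1-00, -10-0, 0-0-1, 0-1-0, 01--0*, 01--1*, 01-0-*, 01-1-*, 010--*, 011--*, 1-0-0
[col 3] 01---
Prime implicants: -0011, -1-00, -10-0, 0-0-1, 0-1-0, 01---, 1-0-0, 10-11, 1001-

-0011, 10-11, 1001-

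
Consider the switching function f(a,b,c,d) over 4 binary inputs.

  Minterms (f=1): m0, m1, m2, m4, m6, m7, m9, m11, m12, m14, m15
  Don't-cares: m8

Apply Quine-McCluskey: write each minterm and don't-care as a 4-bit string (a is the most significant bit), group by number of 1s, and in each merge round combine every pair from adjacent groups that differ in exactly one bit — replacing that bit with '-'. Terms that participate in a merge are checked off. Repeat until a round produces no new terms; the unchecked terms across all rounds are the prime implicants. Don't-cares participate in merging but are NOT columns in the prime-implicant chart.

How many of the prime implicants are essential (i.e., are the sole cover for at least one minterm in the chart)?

Round 0: 0000✓ 0001✓ 0010✓ 0100✓ 0110✓ 0111✓ 1000✓ 1001✓ 1011✓ 1100✓ 1110✓ 1111✓
Round 1: -000✓ -001✓ -100✓ -110✓ -111✓ 0-00✓ 0-10✓ 00-0✓ 000-✓ 01-0✓ 011-✓ 1-00✓ 1-11 10-1 100-✓ 11-0✓ 111-✓
Round 2: --00 -00- -1-0 -11- 0--0
PIs = {--00, -00-, -1-0, -11-, 0--0, 1-11, 10-1}
Coverage chart:
  m0: --00,-00-,0--0
  m1: -00- ←essential
  m2: 0--0 ←essential
  m4: --00,-1-0,0--0
  m6: -1-0,-11-,0--0
  m7: -11- ←essential
  m9: -00-,10-1
  m11: 1-11,10-1
  m12: --00,-1-0
  m14: -1-0,-11-
  m15: -11-,1-11
Essential: -00-, -11-, 0--0

3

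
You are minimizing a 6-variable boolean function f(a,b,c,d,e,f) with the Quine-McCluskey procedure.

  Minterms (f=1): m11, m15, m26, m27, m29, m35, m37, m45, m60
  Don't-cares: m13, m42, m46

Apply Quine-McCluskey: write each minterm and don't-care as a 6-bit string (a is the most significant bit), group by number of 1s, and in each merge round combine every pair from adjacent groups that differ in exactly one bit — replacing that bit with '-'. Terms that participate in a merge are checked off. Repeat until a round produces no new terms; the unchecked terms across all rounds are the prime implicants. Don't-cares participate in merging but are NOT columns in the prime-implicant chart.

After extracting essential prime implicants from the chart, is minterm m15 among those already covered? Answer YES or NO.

size-2^0 implicants → 001011(✓)  001101(✓)  001111(✓)  011010(✓)  011011(✓)  011101(✓)  100011  100101(✓)  101010(✓)  101101(✓)  101110(✓)  111100
size-2^1 implicants → -01101  0-1011  0-1101  001-11  0011-1  01101-  10-101  101-10
Unchecked terms (primes): -01101, 0-1011, 0-1101, 001-11, 0011-1, 01101-, 10-101, 100011, 101-10, 111100
Minterm coverage:
  m11 ⊆ 0-1011,001-11
  m15 ⊆ 001-11,0011-1
  m26 ⊆ 01101- [E]
  m27 ⊆ 0-1011,01101-
  m29 ⊆ 0-1101 [E]
  m35 ⊆ 100011 [E]
  m37 ⊆ 10-101 [E]
  m45 ⊆ -01101,10-101
  m60 ⊆ 111100 [E]
E = {0-1101, 01101-, 10-101, 100011, 111100}

NO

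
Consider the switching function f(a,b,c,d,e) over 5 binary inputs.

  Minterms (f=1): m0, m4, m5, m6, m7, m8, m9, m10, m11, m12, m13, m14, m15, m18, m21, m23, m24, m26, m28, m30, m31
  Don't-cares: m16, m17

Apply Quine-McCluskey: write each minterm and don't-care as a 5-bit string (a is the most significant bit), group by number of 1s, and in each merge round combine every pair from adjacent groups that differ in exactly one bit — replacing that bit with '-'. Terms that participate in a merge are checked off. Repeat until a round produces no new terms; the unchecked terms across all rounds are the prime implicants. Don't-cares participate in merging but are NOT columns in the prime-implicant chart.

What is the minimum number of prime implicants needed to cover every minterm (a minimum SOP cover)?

7

size-2^0 implicants → 00000(✓)  00100(✓)  00101(✓)  00110(✓)  00111(✓)  01000(✓)  01001(✓)  01010(✓)  01011(✓)  01100(✓)  01101(✓)  01110(✓)  01111(✓)  10000(✓)  10001(✓)  10010(✓)  10101(✓)  10111(✓)  11000(✓)  11010(✓)  11100(✓)  11110(✓)  11111(✓)
size-2^1 implicants → -0000(✓)  -0101(✓)  -0111(✓)  -1000(✓)  -1010(✓)  -1100(✓)  -1110(✓)  -1111(✓)  0-000(✓)  0-100(✓)  0-101(✓)  0-110(✓)  0-111(✓)  00-00(✓)  001-0(✓)  001-1(✓)  0010-(✓)  0011-(✓)  01-00(✓)  01-01(✓)  01-10(✓)  01-11(✓)  010-0(✓)  010-1(✓)  0100-(✓)  0101-(✓)  011-0(✓)  011-1(✓)  0110-(✓)  0111-(✓)  1-000(✓)  1-010(✓)  1-111(✓)  10-01  100-0(✓)  1000-  101-1(✓)  11-00(✓)  11-10(✓)  110-0(✓)  111-0(✓)  1111-(✓)
size-2^2 implicants → --000  --111  -01-1  -1-00(✓)  -1-10(✓)  -10-0(✓)  -11-0(✓)  -111-  0--00  0-1-0(✓)  0-1-1(✓)  0-10-(✓)  0-11-(✓)  001--(✓)  01--0(✓)  01--1(✓)  01-0-(✓)  01-1-(✓)  010--(✓)  011--(✓)  1-0-0  11--0(✓)
size-2^3 implicants → -1--0  0-1--  01---
Unchecked terms (primes): --000, --111, -01-1, -1--0, -111-, 0--00, 0-1--, 01---, 1-0-0, 10-01, 1000-
Minterm coverage:
  m0 ⊆ --000,0--00
  m4 ⊆ 0--00,0-1--
  m5 ⊆ -01-1,0-1--
  m6 ⊆ 0-1-- [E]
  m7 ⊆ --111,-01-1,0-1--
  m8 ⊆ --000,-1--0,0--00,01---
  m9 ⊆ 01--- [E]
  m10 ⊆ -1--0,01---
  m11 ⊆ 01--- [E]
  m12 ⊆ -1--0,0--00,0-1--,01---
  m13 ⊆ 0-1--,01---
  m14 ⊆ -1--0,-111-,0-1--,01---
  m15 ⊆ --111,-111-,0-1--,01---
  m18 ⊆ 1-0-0 [E]
  m21 ⊆ -01-1,10-01
  m23 ⊆ --111,-01-1
  m24 ⊆ --000,-1--0,1-0-0
  m26 ⊆ -1--0,1-0-0
  m28 ⊆ -1--0 [E]
  m30 ⊆ -1--0,-111-
  m31 ⊆ --111,-111-
E = {-1--0, 0-1--, 01---, 1-0-0}
Petrick residual → --000, --111, -01-1
Cover = c'd'e' + cde + b'ce + be' + a'c + a'b + ac'e'  |cover|=7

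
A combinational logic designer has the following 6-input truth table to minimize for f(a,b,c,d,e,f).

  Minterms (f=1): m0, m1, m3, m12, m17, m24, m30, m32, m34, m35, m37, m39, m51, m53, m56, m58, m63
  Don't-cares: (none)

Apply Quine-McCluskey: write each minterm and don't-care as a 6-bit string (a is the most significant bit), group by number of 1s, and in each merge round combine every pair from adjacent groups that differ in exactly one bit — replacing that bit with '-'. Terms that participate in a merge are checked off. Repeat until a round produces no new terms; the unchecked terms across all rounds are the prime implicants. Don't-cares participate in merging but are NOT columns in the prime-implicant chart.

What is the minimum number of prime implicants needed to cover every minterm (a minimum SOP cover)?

12

[col 0] 000000*, 000001*, 000011*, 001100, 010001*, 011000*, 011110, 100000*, 100010*, 100011*, 100101*, 100111*, 110011*, 110101*, 111000*, 111010*, 111111
[col 1] -00000, -00011, -11000, 0-0001, 0000-1, 00000-, 1-0011, 1-0101, 100-11, 1000-0, 10001-, 1001-1, 1110-0
Prime implicants: -00000, -00011, -11000, 0-0001, 0000-1, 00000-, 001100, 011110, 1-0011, 1-0101, 100-11, 1000-0, 10001-, 1001-1, 1110-0, 111111
PI chart (minterm → PIs covering it):
  0 | -00000,00000-
  1 | 0-0001,0000-1,00000-
  3 | -00011,0000-1
  12 | 001100  (sole → essential)
  17 | 0-0001  (sole → essential)
  24 | -11000  (sole → essential)
  30 | 011110  (sole → essential)
  32 | -00000,1000-0
  34 | 1000-0,10001-
  35 | -00011,1-0011,100-11,10001-
  37 | 1-0101,1001-1
  39 | 100-11,1001-1
  51 | 1-0011  (sole → essential)
  53 | 1-0101  (sole → essential)
  56 | -11000,1110-0
  58 | 1110-0  (sole → essential)
  63 | 111111  (sole → essential)
Essential prime implicants: -11000, 0-0001, 001100, 011110, 1-0011, 1-0101, 1110-0, 111111
Petrick residual → -00000, -00011, 100-11, 1000-0
Minimum SOP uses 12 PIs: b'c'd'e'f' + b'c'd'ef + bcd'e'f' + a'c'd'e'f + a'b'cde'f' + a'bcdef' + ac'd'ef + ac'de'f + ab'c'ef + ab'c'd'f' + abcd'f' + abcdef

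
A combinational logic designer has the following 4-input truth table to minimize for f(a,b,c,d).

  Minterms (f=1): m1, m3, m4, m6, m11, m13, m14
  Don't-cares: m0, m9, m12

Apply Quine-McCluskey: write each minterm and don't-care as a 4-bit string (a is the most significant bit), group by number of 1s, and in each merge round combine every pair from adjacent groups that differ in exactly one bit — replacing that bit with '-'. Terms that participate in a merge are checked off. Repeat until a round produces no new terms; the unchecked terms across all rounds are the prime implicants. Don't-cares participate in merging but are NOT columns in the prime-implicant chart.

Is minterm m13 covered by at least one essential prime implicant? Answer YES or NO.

size-2^0 implicants → 0000(✓)  0001(✓)  0011(✓)  0100(✓)  0110(✓)  1001(✓)  1011(✓)  1100(✓)  1101(✓)  1110(✓)
size-2^1 implicants → -001(✓)  -011(✓)  -100(✓)  -110(✓)  0-00  00-1(✓)  000-  01-0(✓)  1-01  10-1(✓)  11-0(✓)  110-
size-2^2 implicants → -0-1  -1-0
Unchecked terms (primes): -0-1, -1-0, 0-00, 000-, 1-01, 110-
Minterm coverage:
  m1 ⊆ -0-1,000-
  m3 ⊆ -0-1 [E]
  m4 ⊆ -1-0,0-00
  m6 ⊆ -1-0 [E]
  m11 ⊆ -0-1 [E]
  m13 ⊆ 1-01,110-
  m14 ⊆ -1-0 [E]
E = {-0-1, -1-0}

NO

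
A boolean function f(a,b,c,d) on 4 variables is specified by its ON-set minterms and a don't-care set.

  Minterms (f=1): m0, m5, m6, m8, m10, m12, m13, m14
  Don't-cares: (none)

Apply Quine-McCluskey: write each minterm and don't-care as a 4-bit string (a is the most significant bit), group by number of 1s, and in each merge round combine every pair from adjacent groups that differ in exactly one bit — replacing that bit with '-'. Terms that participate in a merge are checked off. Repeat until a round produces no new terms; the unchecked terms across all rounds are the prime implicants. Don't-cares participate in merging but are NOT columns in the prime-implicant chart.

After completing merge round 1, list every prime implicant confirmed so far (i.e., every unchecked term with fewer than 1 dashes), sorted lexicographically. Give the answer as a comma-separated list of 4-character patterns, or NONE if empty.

[col 0] 0000*, 0101*, 0110*, 1000*, 1010*, 1100*, 1101*, 1110*
[col 1] -000, -101, -110, 1-00*, 1-10*, 10-0*, 11-0*, 110-
[col 2] 1--0
Prime implicants: -000, -101, -110, 1--0, 110-

NONE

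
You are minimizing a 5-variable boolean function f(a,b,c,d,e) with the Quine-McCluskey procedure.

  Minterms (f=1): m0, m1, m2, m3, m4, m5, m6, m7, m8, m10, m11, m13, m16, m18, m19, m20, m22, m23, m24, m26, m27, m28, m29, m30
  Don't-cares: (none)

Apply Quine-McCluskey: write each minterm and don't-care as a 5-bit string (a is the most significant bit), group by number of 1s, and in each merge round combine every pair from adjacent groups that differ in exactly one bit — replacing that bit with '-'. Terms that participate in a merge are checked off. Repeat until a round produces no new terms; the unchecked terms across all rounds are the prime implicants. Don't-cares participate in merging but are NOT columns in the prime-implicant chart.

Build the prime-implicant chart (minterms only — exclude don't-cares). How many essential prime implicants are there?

Round 0: 00000✓ 00001✓ 00010✓ 00011✓ 00100✓ 00101✓ 00110✓ 00111✓ 01000✓ 01010✓ 01011✓ 01101✓ 10000✓ 10010✓ 10011✓ 10100✓ 10110✓ 10111✓ 11000✓ 11010✓ 11011✓ 11100✓ 11101✓ 11110✓
Round 1: -0000✓ -0010✓ -0011✓ -0100✓ -0110✓ -0111✓ -1000✓ -1010✓ -1011✓ -1101 0-000✓ 0-010✓ 0-011✓ 0-101 00-00✓ 00-01✓ 00-10✓ 00-11✓ 000-0✓ 000-1✓ 0000-✓ 0001-✓ 001-0✓ 001-1✓ 0010-✓ 0011-✓ 010-0✓ 0101-✓ 1-000✓ 1-010✓ 1-011✓ 1-100✓ 1-110✓ 10-00✓ 10-10✓ 10-11✓ 100-0✓ 1001-✓ 101-0✓ 1011-✓ 11-00✓ 11-10✓ 110-0✓ 1101-✓ 111-0✓ 1110-
Round 2: --000✓ --010✓ --011✓ -0-00✓ -0-10✓ -0-11✓ -00-0✓ -001-✓ -01-0✓ -011-✓ -10-0✓ -101-✓ 0-0-0✓ 0-01-✓ 00--0✓ 00--1✓ 00-0-✓ 00-1-✓ 000--✓ 001--✓ 1--00✓ 1--10✓ 1-0-0✓ 1-01-✓ 1-1-0✓ 10--0✓ 10-1-✓ 11--0✓
Round 3: --0-0 --01- -0--0 -0-1- 00--- 1---0
PIs = {--0-0, --01-, -0--0, -0-1-, -1101, 0-101, 00---, 1---0, 1110-}
Coverage chart:
  m0: --0-0,-0--0,00---
  m1: 00--- ←essential
  m2: --0-0,--01-,-0--0,-0-1-,00---
  m3: --01-,-0-1-,00---
  m4: -0--0,00---
  m5: 0-101,00---
  m6: -0--0,-0-1-,00---
  m7: -0-1-,00---
  m8: --0-0 ←essential
  m10: --0-0,--01-
  m11: --01- ←essential
  m13: -1101,0-101
  m16: --0-0,-0--0,1---0
  m18: --0-0,--01-,-0--0,-0-1-,1---0
  m19: --01-,-0-1-
  m20: -0--0,1---0
  m22: -0--0,-0-1-,1---0
  m23: -0-1- ←essential
  m24: --0-0,1---0
  m26: --0-0,--01-,1---0
  m27: --01- ←essential
  m28: 1---0,1110-
  m29: -1101,1110-
  m30: 1---0 ←essential
Essential: --0-0, --01-, -0-1-, 00---, 1---0

5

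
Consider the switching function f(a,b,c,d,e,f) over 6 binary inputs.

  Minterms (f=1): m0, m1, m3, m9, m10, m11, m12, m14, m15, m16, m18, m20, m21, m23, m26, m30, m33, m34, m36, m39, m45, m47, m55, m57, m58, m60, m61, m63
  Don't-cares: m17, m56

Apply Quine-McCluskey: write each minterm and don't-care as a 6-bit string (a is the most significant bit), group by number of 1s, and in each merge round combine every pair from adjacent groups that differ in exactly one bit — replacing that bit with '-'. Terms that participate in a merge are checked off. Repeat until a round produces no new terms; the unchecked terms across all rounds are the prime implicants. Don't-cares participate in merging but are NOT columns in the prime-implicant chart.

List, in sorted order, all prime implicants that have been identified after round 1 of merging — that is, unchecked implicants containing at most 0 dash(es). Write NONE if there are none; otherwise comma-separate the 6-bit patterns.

100010, 100100

size-2^0 implicants → 000000(✓)  000001(✓)  000011(✓)  001001(✓)  001010(✓)  001011(✓)  001100(✓)  001110(✓)  001111(✓)  010000(✓)  010001(✓)  010010(✓)  010100(✓)  010101(✓)  010111(✓)  011010(✓)  011110(✓)  100001(✓)  100010  100100  100111(✓)  101101(✓)  101111(✓)  110111(✓)  111000(✓)  111001(✓)  111010(✓)  111100(✓)  111101(✓)  111111(✓)
size-2^1 implicants → -00001  -01111  -10111  -11010  0-0000(✓)  0-0001(✓)  0-1010(✓)  0-1110(✓)  00-001(✓)  00-011(✓)  0000-1(✓)  00000-(✓)  001-10(✓)  001-11(✓)  0010-1(✓)  00101-(✓)  0011-0  00111-(✓)  01-010  010-00(✓)  010-01(✓)  0100-0  01000-(✓)  0101-1  01010-(✓)  011-10(✓)  1-0111(✓)  1-1101(✓)  1-1111(✓)  10-111(✓)  1011-1(✓)  11-111(✓)  111-00(✓)  111-01(✓)  1110-0  11100-(✓)  1111-1(✓)  11110-(✓)
size-2^2 implicants → 0-000-  0-1-10  00-0-1  001-1-  010-0-  1--111  1-11-1  111-0-
Unchecked terms (primes): -00001, -01111, -10111, -11010, 0-000-, 0-1-10, 00-0-1, 001-1-, 0011-0, 01-010, 010-0-, 0100-0, 0101-1, 1--111, 1-11-1, 100010, 100100, 111-0-, 1110-0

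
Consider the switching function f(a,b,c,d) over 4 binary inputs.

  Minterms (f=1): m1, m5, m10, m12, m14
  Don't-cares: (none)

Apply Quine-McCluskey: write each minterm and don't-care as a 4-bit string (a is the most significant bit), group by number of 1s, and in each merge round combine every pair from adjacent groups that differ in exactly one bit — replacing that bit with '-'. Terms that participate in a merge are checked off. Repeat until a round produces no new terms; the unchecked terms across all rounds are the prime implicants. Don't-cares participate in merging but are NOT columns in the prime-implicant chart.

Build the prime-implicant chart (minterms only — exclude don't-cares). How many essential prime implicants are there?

3

[col 0] 0001*, 0101*, 1010*, 1100*, 1110*
[col 1] 0-01, 1-10, 11-0
Prime implicants: 0-01, 1-10, 11-0
PI chart (minterm → PIs covering it):
  1 | 0-01  (sole → essential)
  5 | 0-01  (sole → essential)
  10 | 1-10  (sole → essential)
  12 | 11-0  (sole → essential)
  14 | 1-10,11-0
Essential prime implicants: 0-01, 1-10, 11-0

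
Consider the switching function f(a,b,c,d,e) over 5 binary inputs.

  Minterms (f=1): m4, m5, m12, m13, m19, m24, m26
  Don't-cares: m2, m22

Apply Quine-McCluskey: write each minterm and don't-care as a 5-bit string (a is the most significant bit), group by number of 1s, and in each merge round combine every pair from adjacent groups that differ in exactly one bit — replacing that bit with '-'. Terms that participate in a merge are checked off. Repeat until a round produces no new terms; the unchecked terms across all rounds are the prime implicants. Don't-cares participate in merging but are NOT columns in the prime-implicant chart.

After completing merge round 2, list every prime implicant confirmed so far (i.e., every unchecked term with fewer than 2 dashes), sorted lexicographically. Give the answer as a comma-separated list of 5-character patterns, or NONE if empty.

00010, 10011, 10110, 110-0

[col 0] 00010, 00100*, 00101*, 01100*, 01101*, 10011, 10110, 11000*, 11010*
[col 1] 0-100*, 0-101*, 0010-*, 0110-*, 110-0
[col 2] 0-10-
Prime implicants: 0-10-, 00010, 10011, 10110, 110-0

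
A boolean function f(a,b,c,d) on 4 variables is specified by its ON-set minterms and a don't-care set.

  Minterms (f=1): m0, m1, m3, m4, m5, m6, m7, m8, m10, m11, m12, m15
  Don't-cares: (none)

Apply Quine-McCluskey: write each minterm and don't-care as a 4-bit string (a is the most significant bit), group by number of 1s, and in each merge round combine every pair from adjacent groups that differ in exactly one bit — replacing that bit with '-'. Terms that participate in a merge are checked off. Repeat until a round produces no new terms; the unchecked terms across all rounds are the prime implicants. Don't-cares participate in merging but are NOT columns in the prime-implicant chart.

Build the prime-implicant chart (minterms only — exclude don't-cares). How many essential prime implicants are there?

size-2^0 implicants → 0000(✓)  0001(✓)  0011(✓)  0100(✓)  0101(✓)  0110(✓)  0111(✓)  1000(✓)  1010(✓)  1011(✓)  1100(✓)  1111(✓)
size-2^1 implicants → -000(✓)  -011(✓)  -100(✓)  -111(✓)  0-00(✓)  0-01(✓)  0-11(✓)  00-1(✓)  000-(✓)  01-0(✓)  01-1(✓)  010-(✓)  011-(✓)  1-00(✓)  1-11(✓)  10-0  101-
size-2^2 implicants → --00  --11  0--1  0-0-  01--
Unchecked terms (primes): --00, --11, 0--1, 0-0-, 01--, 10-0, 101-
Minterm coverage:
  m0 ⊆ --00,0-0-
  m1 ⊆ 0--1,0-0-
  m3 ⊆ --11,0--1
  m4 ⊆ --00,0-0-,01--
  m5 ⊆ 0--1,0-0-,01--
  m6 ⊆ 01-- [E]
  m7 ⊆ --11,0--1,01--
  m8 ⊆ --00,10-0
  m10 ⊆ 10-0,101-
  m11 ⊆ --11,101-
  m12 ⊆ --00 [E]
  m15 ⊆ --11 [E]
E = {--00, --11, 01--}

3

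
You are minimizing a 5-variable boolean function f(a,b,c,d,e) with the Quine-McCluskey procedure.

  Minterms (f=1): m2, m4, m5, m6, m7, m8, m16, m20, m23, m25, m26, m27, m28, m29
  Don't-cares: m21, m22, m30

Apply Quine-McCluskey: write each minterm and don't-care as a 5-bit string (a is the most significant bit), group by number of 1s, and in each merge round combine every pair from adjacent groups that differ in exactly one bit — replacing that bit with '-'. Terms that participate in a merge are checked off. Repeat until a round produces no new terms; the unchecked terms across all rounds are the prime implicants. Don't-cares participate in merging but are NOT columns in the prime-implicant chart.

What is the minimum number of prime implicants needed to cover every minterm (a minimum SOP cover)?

[col 0] 00010*, 00100*, 00101*, 00110*, 00111*, 01000, 10000*, 10100*, 10101*, 10110*, 10111*, 11001*, 11010*, 11011*, 11100*, 11101*, 11110*
[col 1] -0100*, -0101*, -0110*, -0111*, 00-10, 001-0*, 001-1*, 0010-*, 0011-*, 1-100*, 1-101*, 1-110*, 10-00, 101-0*, 101-1*, 1010-*, 1011-*, 11-01, 11-10, 110-1, 1101-, 111-0*, 1110-*
[col 2] -01-0*, -01-1*, -010-*, -011-*, 001--*, 1-1-0, 1-10-, 101--*
[col 3] -01--
Prime implicants: -01--, 00-10, 01000, 1-1-0, 1-10-, 10-00, 11-01, 11-10, 110-1, 1101-
PI chart (minterm → PIs covering it):
  2 | 00-10  (sole → essential)
  4 | -01--  (sole → essential)
  5 | -01--  (sole → essential)
  6 | -01--,00-10
  7 | -01--  (sole → essential)
  8 | 01000  (sole → essential)
  16 | 10-00  (sole → essential)
  20 | -01--,1-1-0,1-10-,10-00
  23 | -01--  (sole → essential)
  25 | 11-01,110-1
  26 | 11-10,1101-
  27 | 110-1,1101-
  28 | 1-1-0,1-10-
  29 | 1-10-,11-01
Essential prime implicants: -01--, 00-10, 01000, 10-00
Petrick residual → 1-1-0, 11-01, 1101-
Minimum SOP uses 7 PIs: b'c + a'b'de' + a'bc'd'e' + ace' + ab'd'e' + abd'e + abc'd

7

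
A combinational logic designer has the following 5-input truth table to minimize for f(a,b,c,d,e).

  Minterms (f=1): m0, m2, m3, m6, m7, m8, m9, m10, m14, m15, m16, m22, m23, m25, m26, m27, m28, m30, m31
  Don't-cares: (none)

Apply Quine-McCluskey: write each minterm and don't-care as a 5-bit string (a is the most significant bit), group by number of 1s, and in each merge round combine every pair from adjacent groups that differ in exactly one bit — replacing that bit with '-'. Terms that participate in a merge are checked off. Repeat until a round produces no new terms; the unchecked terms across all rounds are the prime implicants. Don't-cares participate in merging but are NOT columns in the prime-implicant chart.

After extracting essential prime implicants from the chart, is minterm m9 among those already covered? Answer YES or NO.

NO

[col 0] 00000*, 00010*, 00011*, 00110*, 00111*, 01000*, 01001*, 01010*, 01110*, 01111*, 10000*, 10110*, 10111*, 11001*, 11010*, 11011*, 11100*, 11110*, 11111*
[col 1] -0000, -0110*, -0111*, -1001, -1010*, -1110*, -1111*, 0-000*, 0-010*, 0-110*, 0-111*, 00-10*, 00-11*, 000-0*, 0001-*, 0011-*, 01-10*, 010-0*, 0100-, 0111-*, 1-110*, 1-111*, 1011-*, 11-10*, 11-11*, 110-1, 1101-*, 111-0, 1111-*
[col 2] --110*, --111*, -011-*, -1-10, -111-*, 0--10, 0-0-0, 0-11-*, 00-1-, 1-11-*, 11-1-
[col 3] --11-
Prime implicants: --11-, -0000, -1-10, -1001, 0--10, 0-0-0, 00-1-, 0100-, 11-1-, 110-1, 111-0
PI chart (minterm → PIs covering it):
  0 | -0000,0-0-0
  2 | 0--10,0-0-0,00-1-
  3 | 00-1-  (sole → essential)
  6 | --11-,0--10,00-1-
  7 | --11-,00-1-
  8 | 0-0-0,0100-
  9 | -1001,0100-
  10 | -1-10,0--10,0-0-0
  14 | --11-,-1-10,0--10
  15 | --11-  (sole → essential)
  16 | -0000  (sole → essential)
  22 | --11-  (sole → essential)
  23 | --11-  (sole → essential)
  25 | -1001,110-1
  26 | -1-10,11-1-
  27 | 11-1-,110-1
  28 | 111-0  (sole → essential)
  30 | --11-,-1-10,11-1-,111-0
  31 | --11-,11-1-
Essential prime implicants: --11-, -0000, 00-1-, 111-0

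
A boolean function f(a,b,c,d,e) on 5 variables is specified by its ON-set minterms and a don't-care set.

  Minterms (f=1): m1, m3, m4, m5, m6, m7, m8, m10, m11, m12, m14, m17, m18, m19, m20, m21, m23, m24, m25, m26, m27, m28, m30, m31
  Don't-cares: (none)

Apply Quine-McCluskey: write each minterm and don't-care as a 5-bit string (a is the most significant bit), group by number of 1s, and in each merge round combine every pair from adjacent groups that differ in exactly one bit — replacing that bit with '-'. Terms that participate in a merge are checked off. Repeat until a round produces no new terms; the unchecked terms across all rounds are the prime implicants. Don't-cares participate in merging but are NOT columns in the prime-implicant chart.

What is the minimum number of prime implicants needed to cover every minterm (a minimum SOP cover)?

Round 0: 00001✓ 00011✓ 00100✓ 00101✓ 00110✓ 00111✓ 01000✓ 01010✓ 01011✓ 01100✓ 01110✓ 10001✓ 10010✓ 10011✓ 10100✓ 10101✓ 10111✓ 11000✓ 11001✓ 11010✓ 11011✓ 11100✓ 11110✓ 11111✓
Round 1: -0001✓ -0011✓ -0100✓ -0101✓ -0111✓ -1000✓ -1010✓ -1011✓ -1100✓ -1110✓ 0-011✓ 0-100✓ 0-110✓ 00-01✓ 00-11✓ 000-1✓ 001-0✓ 001-1✓ 0010-✓ 0011-✓ 01-00✓ 01-10✓ 010-0✓ 0101-✓ 011-0✓ 1-001✓ 1-010✓ 1-011✓ 1-100✓ 1-111✓ 10-01✓ 10-11✓ 100-1✓ 1001-✓ 101-1✓ 1010-✓ 11-00✓ 11-10✓ 11-11✓ 110-0✓ 110-1✓ 1100-✓ 1101-✓ 111-0✓ 1111-✓
Round 2: --011 --100 -0-01✓ -0-11✓ -00-1✓ -01-1✓ -010- -1-00✓ -1-10✓ -10-0✓ -101- -11-0✓ 0-1-0 00--1✓ 001-- 01--0✓ 1--11 1-0-1 1-01- 10--1✓ 11--0✓ 11-1- 110--
Round 3: -0--1 -1--0
PIs = {--011, --100, -0--1, -010-, -1--0, -101-, 0-1-0, 001--, 1--11, 1-0-1, 1-01-, 11-1-, 110--}
Coverage chart:
  m1: -0--1 ←essential
  m3: --011,-0--1
  m4: --100,-010-,0-1-0,001--
  m5: -0--1,-010-,001--
  m6: 0-1-0,001--
  m7: -0--1,001--
  m8: -1--0 ←essential
  m10: -1--0,-101-
  m11: --011,-101-
  m12: --100,-1--0,0-1-0
  m14: -1--0,0-1-0
  m17: -0--1,1-0-1
  m18: 1-01- ←essential
  m19: --011,-0--1,1--11,1-0-1,1-01-
  m20: --100,-010-
  m21: -0--1,-010-
  m23: -0--1,1--11
  m24: -1--0,110--
  m25: 1-0-1,110--
  m26: -1--0,-101-,1-01-,11-1-,110--
  m27: --011,-101-,1--11,1-0-1,1-01-,11-1-,110--
  m28: --100,-1--0
  m30: -1--0,11-1-
  m31: 1--11,11-1-
Essential: -0--1, -1--0, 1-01-
Petrick residual → --011, --100, 0-1-0, 1--11, 1-0-1
Min cover (8 terms): c'de + cd'e' + b'e + be' + a'ce' + ade + ac'e + ac'd

8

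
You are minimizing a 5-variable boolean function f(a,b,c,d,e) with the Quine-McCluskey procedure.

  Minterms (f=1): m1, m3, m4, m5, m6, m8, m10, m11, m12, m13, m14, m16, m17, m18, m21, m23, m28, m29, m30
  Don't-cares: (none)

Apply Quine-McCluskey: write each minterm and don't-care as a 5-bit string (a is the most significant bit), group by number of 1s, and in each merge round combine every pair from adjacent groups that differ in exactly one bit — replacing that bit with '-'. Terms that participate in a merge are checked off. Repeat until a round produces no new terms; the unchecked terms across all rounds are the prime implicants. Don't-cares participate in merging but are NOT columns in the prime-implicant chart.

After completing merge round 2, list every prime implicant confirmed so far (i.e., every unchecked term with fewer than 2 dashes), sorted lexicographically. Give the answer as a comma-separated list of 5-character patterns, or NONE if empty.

0-011, 000-1, 0101-, 100-0, 1000-, 101-1

[col 0] 00001*, 00011*, 00100*, 00101*, 00110*, 01000*, 01010*, 01011*, 01100*, 01101*, 01110*, 10000*, 10001*, 10010*, 10101*, 10111*, 11100*, 11101*, 11110*
[col 1] -0001*, -0101*, -1100*, -1101*, -1110*, 0-011, 0-100*, 0-101*, 0-110*, 00-01*, 000-1, 001-0*, 0010-*, 01-00*, 01-10*, 010-0*, 0101-, 011-0*, 0110-*, 1-101*, 10-01*, 100-0, 1000-, 101-1, 111-0*, 1110-*
[col 2] --101, -0-01, -11-0, -110-, 0-1-0, 0-10-, 01--0
Prime implicants: --101, -0-01, -11-0, -110-, 0-011, 0-1-0, 0-10-, 000-1, 01--0, 0101-, 100-0, 1000-, 101-1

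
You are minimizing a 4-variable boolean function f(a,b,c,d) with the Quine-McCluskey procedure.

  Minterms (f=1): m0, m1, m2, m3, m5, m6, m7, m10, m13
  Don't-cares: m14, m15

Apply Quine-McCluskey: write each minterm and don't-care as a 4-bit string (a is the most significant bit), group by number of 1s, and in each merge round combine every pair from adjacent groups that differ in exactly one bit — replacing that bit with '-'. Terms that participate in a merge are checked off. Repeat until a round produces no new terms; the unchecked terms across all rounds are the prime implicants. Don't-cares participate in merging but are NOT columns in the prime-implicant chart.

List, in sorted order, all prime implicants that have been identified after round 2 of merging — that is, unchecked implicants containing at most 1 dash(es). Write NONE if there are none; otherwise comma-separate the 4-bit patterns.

NONE

[col 0] 0000*, 0001*, 0010*, 0011*, 0101*, 0110*, 0111*, 1010*, 1101*, 1110*, 1111*
[col 1] -010*, -101*, -110*, -111*, 0-01*, 0-10*, 0-11*, 00-0*, 00-1*, 000-*, 001-*, 01-1*, 011-*, 1-10*, 11-1*, 111-*
[col 2] --10, -1-1, -11-, 0--1, 0-1-, 00--
Prime implicants: --10, -1-1, -11-, 0--1, 0-1-, 00--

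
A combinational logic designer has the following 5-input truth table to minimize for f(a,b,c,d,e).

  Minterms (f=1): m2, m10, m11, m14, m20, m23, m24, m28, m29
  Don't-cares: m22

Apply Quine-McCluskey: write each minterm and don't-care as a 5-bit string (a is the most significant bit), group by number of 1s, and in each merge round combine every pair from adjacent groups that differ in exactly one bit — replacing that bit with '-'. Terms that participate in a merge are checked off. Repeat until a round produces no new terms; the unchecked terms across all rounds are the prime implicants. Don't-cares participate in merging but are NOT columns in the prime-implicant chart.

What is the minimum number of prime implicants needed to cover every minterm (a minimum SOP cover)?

7

[col 0] 00010*, 01010*, 01011*, 01110*, 10100*, 10110*, 10111*, 11000*, 11100*, 11101*
[col 1] 0-010, 01-10, 0101-, 1-100, 101-0, 1011-, 11-00, 1110-
Prime implicants: 0-010, 01-10, 0101-, 1-100, 101-0, 1011-, 11-00, 1110-
PI chart (minterm → PIs covering it):
  2 | 0-010  (sole → essential)
  10 | 0-010,01-10,0101-
  11 | 0101-  (sole → essential)
  14 | 01-10  (sole → essential)
  20 | 1-100,101-0
  23 | 1011-  (sole → essential)
  24 | 11-00  (sole → essential)
  28 | 1-100,11-00,1110-
  29 | 1110-  (sole → essential)
Essential prime implicants: 0-010, 01-10, 0101-, 1011-, 11-00, 1110-
Petrick residual → 1-100
Minimum SOP uses 7 PIs: a'c'de' + a'bde' + a'bc'd + acd'e' + ab'cd + abd'e' + abcd'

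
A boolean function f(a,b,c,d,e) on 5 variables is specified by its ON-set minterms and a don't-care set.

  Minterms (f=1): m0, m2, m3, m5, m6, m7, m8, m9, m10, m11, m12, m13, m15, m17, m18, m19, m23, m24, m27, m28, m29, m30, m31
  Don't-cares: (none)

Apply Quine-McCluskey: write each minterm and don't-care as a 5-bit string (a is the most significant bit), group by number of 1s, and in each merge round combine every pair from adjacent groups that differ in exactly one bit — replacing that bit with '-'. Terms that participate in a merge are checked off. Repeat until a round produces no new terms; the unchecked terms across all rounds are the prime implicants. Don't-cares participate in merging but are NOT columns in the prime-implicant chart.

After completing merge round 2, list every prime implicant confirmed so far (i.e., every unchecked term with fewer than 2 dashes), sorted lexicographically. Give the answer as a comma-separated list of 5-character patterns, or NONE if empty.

Round 0: 00000✓ 00010✓ 00011✓ 00101✓ 00110✓ 00111✓ 01000✓ 01001✓ 01010✓ 01011✓ 01100✓ 01101✓ 01111✓ 10001✓ 10010✓ 10011✓ 10111✓ 11000✓ 11011✓ 11100✓ 11101✓ 11110✓ 11111✓
Round 1: -0010✓ -0011✓ -0111✓ -1000✓ -1011✓ -1100✓ -1101✓ -1111✓ 0-000✓ 0-010✓ 0-011✓ 0-101✓ 0-111✓ 00-10✓ 00-11✓ 000-0✓ 0001-✓ 001-1✓ 0011-✓ 01-00✓ 01-01✓ 01-11✓ 010-0✓ 010-1✓ 0100-✓ 0101-✓ 011-1✓ 0110-✓ 1-011✓ 1-111✓ 10-11✓ 100-1 1001-✓ 11-00✓ 11-11✓ 111-0✓ 111-1✓ 1110-✓ 1111-✓
Round 2: --011✓ --111✓ -0-11✓ -001- -1-00 -1-11✓ -11-1 -110- 0--11✓ 0-0-0 0-01- 0-1-1 00-1- 01--1 01-0- 010-- 1--11✓ 111--
Round 3: ---11
PIs = {---11, -001-, -1-00, -11-1, -110-, 0-0-0, 0-01-, 0-1-1, 00-1-, 01--1, 01-0-, 010--, 100-1, 111--}

100-1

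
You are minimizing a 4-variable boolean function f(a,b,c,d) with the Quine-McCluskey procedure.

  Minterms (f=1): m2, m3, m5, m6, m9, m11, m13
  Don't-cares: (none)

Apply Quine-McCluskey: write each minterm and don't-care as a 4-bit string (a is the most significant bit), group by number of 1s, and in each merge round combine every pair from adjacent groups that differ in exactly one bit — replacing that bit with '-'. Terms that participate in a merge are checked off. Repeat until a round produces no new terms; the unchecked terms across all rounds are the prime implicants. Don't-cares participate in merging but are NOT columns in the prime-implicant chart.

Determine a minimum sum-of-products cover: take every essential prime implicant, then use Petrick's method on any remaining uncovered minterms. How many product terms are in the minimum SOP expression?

4

[col 0] 0010*, 0011*, 0101*, 0110*, 1001*, 1011*, 1101*
[col 1] -011, -101, 0-10, 001-, 1-01, 10-1
Prime implicants: -011, -101, 0-10, 001-, 1-01, 10-1
PI chart (minterm → PIs covering it):
  2 | 0-10,001-
  3 | -011,001-
  5 | -101  (sole → essential)
  6 | 0-10  (sole → essential)
  9 | 1-01,10-1
  11 | -011,10-1
  13 | -101,1-01
Essential prime implicants: -101, 0-10
Petrick residual → -011, 1-01
Minimum SOP uses 4 PIs: b'cd + bc'd + a'cd' + ac'd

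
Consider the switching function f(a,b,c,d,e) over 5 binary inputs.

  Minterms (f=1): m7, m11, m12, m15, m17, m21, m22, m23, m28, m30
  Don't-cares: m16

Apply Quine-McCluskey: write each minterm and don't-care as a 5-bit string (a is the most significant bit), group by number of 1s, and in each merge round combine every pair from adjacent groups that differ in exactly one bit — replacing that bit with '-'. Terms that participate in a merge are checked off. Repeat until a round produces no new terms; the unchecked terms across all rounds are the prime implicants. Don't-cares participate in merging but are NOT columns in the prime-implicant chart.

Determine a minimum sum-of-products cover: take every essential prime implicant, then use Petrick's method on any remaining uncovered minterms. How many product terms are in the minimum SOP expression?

[col 0] 00111*, 01011*, 01100*, 01111*, 10000*, 10001*, 10101*, 10110*, 10111*, 11100*, 11110*
[col 1] -0111, -1100, 0-111, 01-11, 1-110, 10-01, 1000-, 101-1, 1011-, 111-0
Prime implicants: -0111, -1100, 0-111, 01-11, 1-110, 10-01, 1000-, 101-1, 1011-, 111-0
PI chart (minterm → PIs covering it):
  7 | -0111,0-111
  11 | 01-11  (sole → essential)
  12 | -1100  (sole → essential)
  15 | 0-111,01-11
  17 | 10-01,1000-
  21 | 10-01,101-1
  22 | 1-110,1011-
  23 | -0111,101-1,1011-
  28 | -1100,111-0
  30 | 1-110,111-0
Essential prime implicants: -1100, 01-11
Petrick residual → -0111, 1-110, 10-01
Minimum SOP uses 5 PIs: b'cde + bcd'e' + a'bde + acde' + ab'd'e

5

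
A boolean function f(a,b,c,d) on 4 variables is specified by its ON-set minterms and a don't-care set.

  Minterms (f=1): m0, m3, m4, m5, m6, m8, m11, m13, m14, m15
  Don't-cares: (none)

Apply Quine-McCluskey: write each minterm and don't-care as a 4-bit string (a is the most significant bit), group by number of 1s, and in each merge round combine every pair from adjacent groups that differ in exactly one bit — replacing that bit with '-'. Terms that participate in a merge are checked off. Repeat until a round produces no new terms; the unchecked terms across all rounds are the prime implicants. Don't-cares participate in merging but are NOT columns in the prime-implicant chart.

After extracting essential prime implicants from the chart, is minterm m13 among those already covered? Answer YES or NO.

[col 0] 0000*, 0011*, 0100*, 0101*, 0110*, 1000*, 1011*, 1101*, 1110*, 1111*
[col 1] -000, -011, -101, -110, 0-00, 01-0, 010-, 1-11, 11-1, 111-
Prime implicants: -000, -011, -101, -110, 0-00, 01-0, 010-, 1-11, 11-1, 111-
PI chart (minterm → PIs covering it):
  0 | -000,0-00
  3 | -011  (sole → essential)
  4 | 0-00,01-0,010-
  5 | -101,010-
  6 | -110,01-0
  8 | -000  (sole → essential)
  11 | -011,1-11
  13 | -101,11-1
  14 | -110,111-
  15 | 1-11,11-1,111-
Essential prime implicants: -000, -011

NO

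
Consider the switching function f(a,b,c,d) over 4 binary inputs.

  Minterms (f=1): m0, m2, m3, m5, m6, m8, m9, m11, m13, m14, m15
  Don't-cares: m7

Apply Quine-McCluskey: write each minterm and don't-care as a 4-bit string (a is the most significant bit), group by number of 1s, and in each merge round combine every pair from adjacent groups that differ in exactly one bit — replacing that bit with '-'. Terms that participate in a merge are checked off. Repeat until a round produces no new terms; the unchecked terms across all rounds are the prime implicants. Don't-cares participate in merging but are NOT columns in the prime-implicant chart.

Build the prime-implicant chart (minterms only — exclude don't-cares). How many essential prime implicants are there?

Round 0: 0000✓ 0010✓ 0011✓ 0101✓ 0110✓ 0111✓ 1000✓ 1001✓ 1011✓ 1101✓ 1110✓ 1111✓
Round 1: -000 -011✓ -101✓ -110✓ -111✓ 0-10✓ 0-11✓ 00-0 001-✓ 01-1✓ 011-✓ 1-01✓ 1-11✓ 10-1✓ 100- 11-1✓ 111-✓
Round 2: --11 -1-1 -11- 0-1- 1--1
PIs = {--11, -000, -1-1, -11-, 0-1-, 00-0, 1--1, 100-}
Coverage chart:
  m0: -000,00-0
  m2: 0-1-,00-0
  m3: --11,0-1-
  m5: -1-1 ←essential
  m6: -11-,0-1-
  m8: -000,100-
  m9: 1--1,100-
  m11: --11,1--1
  m13: -1-1,1--1
  m14: -11- ←essential
  m15: --11,-1-1,-11-,1--1
Essential: -1-1, -11-

2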